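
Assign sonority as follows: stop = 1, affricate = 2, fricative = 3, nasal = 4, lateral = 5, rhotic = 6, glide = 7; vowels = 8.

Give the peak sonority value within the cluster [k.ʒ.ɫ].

5

/k/: stop = 1.
/ʒ/: fricative = 3.
/ɫ/: lateral = 5.
The maximum is 5.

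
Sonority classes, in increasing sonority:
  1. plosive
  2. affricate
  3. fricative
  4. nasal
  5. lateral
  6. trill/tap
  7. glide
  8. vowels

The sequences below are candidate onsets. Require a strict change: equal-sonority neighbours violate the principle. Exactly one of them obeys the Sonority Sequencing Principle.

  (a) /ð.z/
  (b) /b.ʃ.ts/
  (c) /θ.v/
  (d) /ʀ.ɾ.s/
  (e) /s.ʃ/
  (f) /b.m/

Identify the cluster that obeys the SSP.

f

(a) 3-3 → violates
(b) 1-3-2 → violates
(c) 3-3 → violates
(d) 6-6-3 → violates
(e) 3-3 → violates
(f) 1-4 → obeys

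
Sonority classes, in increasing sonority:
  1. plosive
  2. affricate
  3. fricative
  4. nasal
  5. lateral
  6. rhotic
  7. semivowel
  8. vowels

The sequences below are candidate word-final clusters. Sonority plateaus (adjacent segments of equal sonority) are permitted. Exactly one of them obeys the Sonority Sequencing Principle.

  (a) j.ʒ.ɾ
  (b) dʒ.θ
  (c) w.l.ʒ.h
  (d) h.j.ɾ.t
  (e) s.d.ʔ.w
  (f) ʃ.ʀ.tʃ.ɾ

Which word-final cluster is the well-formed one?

c

(a) sonority 7-3-6: ill-formed.
(b) sonority 2-3: ill-formed.
(c) sonority 7-5-3-3: well-formed.
(d) sonority 3-7-6-1: ill-formed.
(e) sonority 3-1-1-7: ill-formed.
(f) sonority 3-6-2-6: ill-formed.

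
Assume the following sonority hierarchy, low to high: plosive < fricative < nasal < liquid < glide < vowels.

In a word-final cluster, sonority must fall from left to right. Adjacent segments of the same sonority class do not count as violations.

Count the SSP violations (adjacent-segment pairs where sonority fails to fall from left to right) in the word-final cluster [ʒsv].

0

/ʒ/ — fricative, sonority 2.
/s/ — fricative, sonority 2.
/v/ — fricative, sonority 2.
/ʒ/→/s/: 2→2 (plateau, allowed) — ok.
/s/→/v/: 2→2 (plateau, allowed) — ok.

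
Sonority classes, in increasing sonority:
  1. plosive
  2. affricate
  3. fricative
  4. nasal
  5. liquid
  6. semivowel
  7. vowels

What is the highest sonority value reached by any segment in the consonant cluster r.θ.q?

5

/r/ is a liquid (sonority 5).
/θ/ is a fricative (sonority 3).
/q/ is a plosive (sonority 1).
The maximum is 5.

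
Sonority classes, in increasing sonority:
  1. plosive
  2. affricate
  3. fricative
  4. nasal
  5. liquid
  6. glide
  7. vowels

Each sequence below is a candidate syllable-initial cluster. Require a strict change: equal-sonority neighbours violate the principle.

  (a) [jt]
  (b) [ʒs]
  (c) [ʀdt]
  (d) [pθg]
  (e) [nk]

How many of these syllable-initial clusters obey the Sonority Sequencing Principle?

(a) [jt]: profile 6-1 — violates.
(b) [ʒs]: profile 3-3 — violates.
(c) [ʀdt]: profile 5-1-1 — violates.
(d) [pθg]: profile 1-3-1 — violates.
(e) [nk]: profile 4-1 — violates.

0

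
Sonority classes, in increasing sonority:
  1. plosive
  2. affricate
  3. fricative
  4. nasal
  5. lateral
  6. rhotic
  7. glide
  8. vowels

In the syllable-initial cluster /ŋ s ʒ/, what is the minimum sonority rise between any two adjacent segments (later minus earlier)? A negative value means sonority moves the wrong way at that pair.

-1

/ŋ/ is a nasal (sonority 4).
/s/ is a fricative (sonority 3).
/ʒ/ is a fricative (sonority 3).
/ŋ/→/s/: change -1.
/s/→/ʒ/: change +0.
Minimum = -1.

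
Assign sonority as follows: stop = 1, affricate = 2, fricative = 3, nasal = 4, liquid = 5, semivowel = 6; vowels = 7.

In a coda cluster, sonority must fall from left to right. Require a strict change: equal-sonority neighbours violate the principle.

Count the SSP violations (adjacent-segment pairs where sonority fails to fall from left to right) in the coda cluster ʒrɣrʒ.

/ʒ/ is a fricative (sonority 3).
/r/ is a liquid (sonority 5).
/ɣ/ is a fricative (sonority 3).
/r/ is a liquid (sonority 5).
/ʒ/ is a fricative (sonority 3).
/ʒ/→/r/: 3→5 (does not fall) — violation.
/r/→/ɣ/: 5→3 (falls) — ok.
/ɣ/→/r/: 3→5 (does not fall) — violation.
/r/→/ʒ/: 5→3 (falls) — ok.

2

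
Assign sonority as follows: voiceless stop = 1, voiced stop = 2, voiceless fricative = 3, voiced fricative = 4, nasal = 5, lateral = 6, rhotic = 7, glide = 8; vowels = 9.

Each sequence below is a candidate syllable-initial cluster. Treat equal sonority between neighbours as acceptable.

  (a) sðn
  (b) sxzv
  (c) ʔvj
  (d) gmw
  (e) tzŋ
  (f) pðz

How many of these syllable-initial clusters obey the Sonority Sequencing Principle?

(a) sonority 3-4-5: well-formed.
(b) sonority 3-3-4-4: well-formed.
(c) sonority 1-4-8: well-formed.
(d) sonority 2-5-8: well-formed.
(e) sonority 1-4-5: well-formed.
(f) sonority 1-4-4: well-formed.

6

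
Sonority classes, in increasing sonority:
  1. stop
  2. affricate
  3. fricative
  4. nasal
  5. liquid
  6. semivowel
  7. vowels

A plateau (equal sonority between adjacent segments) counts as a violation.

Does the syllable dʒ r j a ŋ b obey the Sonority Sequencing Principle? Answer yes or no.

yes

Onset: /dʒ/ is an affricate (sonority 2), /r/ is a liquid (sonority 5), /j/ is a semivowel (sonority 6); then the nucleus /a/ (sonority 7).
Onset profile 2-5-6-7 — rises to the nucleus.
Coda: /ŋ/ is a nasal (sonority 4), /b/ is a stop (sonority 1).
Coda profile 7-4-1 — falls from the nucleus.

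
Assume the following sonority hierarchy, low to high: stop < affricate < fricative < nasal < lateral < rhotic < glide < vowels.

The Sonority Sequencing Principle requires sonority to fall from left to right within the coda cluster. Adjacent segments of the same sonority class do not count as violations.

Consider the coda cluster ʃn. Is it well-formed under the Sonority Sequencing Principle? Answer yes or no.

no

/ʃ/: fricative = 3.
/n/: nasal = 4.
The profile is 3-4. Between /ʃ/ (3) and /n/ (4) sonority does not fall, so the cluster violates the SSP.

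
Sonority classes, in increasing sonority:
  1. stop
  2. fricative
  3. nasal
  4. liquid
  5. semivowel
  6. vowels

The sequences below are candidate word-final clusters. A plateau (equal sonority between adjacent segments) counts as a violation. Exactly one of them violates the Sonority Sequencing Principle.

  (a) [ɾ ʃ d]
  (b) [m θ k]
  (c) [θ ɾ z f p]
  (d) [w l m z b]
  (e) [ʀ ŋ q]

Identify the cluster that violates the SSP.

(a) [ɾ ʃ d]: profile 4-2-1 — obeys.
(b) [m θ k]: profile 3-2-1 — obeys.
(c) [θ ɾ z f p]: profile 2-4-2-2-1 — violates.
(d) [w l m z b]: profile 5-4-3-2-1 — obeys.
(e) [ʀ ŋ q]: profile 4-3-1 — obeys.

c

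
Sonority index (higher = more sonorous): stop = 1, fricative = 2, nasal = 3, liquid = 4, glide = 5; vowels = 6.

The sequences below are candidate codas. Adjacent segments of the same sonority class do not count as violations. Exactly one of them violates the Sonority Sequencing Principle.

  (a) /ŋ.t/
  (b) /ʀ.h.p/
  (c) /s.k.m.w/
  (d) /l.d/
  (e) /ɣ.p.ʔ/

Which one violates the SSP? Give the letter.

(a) sonority 3-1: well-formed.
(b) sonority 4-2-1: well-formed.
(c) sonority 2-1-3-5: ill-formed.
(d) sonority 4-1: well-formed.
(e) sonority 2-1-1: well-formed.

c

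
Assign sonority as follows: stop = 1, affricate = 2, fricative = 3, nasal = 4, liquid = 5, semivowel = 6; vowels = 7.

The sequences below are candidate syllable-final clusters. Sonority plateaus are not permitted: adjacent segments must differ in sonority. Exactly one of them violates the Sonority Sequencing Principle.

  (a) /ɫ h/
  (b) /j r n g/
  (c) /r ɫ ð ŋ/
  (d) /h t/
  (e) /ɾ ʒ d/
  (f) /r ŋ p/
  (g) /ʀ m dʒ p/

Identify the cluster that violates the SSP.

(a) sonority 5-3: well-formed.
(b) sonority 6-5-4-1: well-formed.
(c) sonority 5-5-3-4: ill-formed.
(d) sonority 3-1: well-formed.
(e) sonority 5-3-1: well-formed.
(f) sonority 5-4-1: well-formed.
(g) sonority 5-4-2-1: well-formed.

c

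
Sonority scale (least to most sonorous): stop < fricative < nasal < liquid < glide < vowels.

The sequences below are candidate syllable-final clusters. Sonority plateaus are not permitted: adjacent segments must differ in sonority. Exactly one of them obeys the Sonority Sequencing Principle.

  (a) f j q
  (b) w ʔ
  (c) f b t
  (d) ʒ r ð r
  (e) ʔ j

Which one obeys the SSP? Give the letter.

b

(a) f j q: profile 2-5-1 — violates.
(b) w ʔ: profile 5-1 — obeys.
(c) f b t: profile 2-1-1 — violates.
(d) ʒ r ð r: profile 2-4-2-4 — violates.
(e) ʔ j: profile 1-5 — violates.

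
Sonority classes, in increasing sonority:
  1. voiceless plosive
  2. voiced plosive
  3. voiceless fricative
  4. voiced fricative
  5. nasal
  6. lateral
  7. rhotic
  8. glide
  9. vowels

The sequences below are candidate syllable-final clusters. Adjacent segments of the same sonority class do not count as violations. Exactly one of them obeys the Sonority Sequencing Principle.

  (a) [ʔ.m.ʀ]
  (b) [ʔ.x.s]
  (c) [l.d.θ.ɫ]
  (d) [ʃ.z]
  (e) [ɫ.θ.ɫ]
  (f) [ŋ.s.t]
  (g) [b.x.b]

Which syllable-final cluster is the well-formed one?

(a) 1-5-7 → violates
(b) 1-3-3 → violates
(c) 6-2-3-6 → violates
(d) 3-4 → violates
(e) 6-3-6 → violates
(f) 5-3-1 → obeys
(g) 2-3-2 → violates

f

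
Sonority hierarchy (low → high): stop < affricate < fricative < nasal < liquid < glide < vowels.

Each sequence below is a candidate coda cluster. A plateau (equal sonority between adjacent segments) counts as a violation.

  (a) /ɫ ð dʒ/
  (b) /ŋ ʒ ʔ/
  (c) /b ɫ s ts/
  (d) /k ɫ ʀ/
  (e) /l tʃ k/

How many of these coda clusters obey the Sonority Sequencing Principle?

(a) /ɫ ð dʒ/: profile 5-3-2 — obeys.
(b) /ŋ ʒ ʔ/: profile 4-3-1 — obeys.
(c) /b ɫ s ts/: profile 1-5-3-2 — violates.
(d) /k ɫ ʀ/: profile 1-5-5 — violates.
(e) /l tʃ k/: profile 5-2-1 — obeys.

3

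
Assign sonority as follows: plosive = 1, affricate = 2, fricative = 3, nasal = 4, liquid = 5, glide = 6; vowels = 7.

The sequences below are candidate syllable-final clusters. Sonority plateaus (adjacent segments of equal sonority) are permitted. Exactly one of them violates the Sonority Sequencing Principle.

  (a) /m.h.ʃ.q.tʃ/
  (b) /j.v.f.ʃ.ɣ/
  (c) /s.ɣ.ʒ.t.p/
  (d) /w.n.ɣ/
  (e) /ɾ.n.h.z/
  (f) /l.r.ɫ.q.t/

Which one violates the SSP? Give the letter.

(a) 4-3-3-1-2 → violates
(b) 6-3-3-3-3 → obeys
(c) 3-3-3-1-1 → obeys
(d) 6-4-3 → obeys
(e) 5-4-3-3 → obeys
(f) 5-5-5-1-1 → obeys

a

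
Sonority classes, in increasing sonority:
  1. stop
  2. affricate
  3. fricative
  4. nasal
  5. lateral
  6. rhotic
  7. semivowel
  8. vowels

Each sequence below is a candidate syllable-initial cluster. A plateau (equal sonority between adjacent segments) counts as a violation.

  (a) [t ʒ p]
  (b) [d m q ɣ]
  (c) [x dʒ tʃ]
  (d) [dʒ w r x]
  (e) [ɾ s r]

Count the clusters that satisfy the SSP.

0

(a) [t ʒ p]: profile 1-3-1 — violates.
(b) [d m q ɣ]: profile 1-4-1-3 — violates.
(c) [x dʒ tʃ]: profile 3-2-2 — violates.
(d) [dʒ w r x]: profile 2-7-6-3 — violates.
(e) [ɾ s r]: profile 6-3-6 — violates.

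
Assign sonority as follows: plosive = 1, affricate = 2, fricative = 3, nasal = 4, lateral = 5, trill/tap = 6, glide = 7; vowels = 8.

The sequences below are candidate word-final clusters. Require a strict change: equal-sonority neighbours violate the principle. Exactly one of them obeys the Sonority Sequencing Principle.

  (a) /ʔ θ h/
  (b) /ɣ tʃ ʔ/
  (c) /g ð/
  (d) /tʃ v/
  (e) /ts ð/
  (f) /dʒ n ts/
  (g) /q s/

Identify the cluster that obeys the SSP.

(a) 1-3-3 → violates
(b) 3-2-1 → obeys
(c) 1-3 → violates
(d) 2-3 → violates
(e) 2-3 → violates
(f) 2-4-2 → violates
(g) 1-3 → violates

b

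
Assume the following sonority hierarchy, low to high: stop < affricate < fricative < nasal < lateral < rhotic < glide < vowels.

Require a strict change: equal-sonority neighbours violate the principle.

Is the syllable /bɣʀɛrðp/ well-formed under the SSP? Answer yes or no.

yes

Onset: /b/ is a stop (sonority 1), /ɣ/ is a fricative (sonority 3), /ʀ/ is a rhotic (sonority 6); then the nucleus /ɛ/ (sonority 8).
Onset profile 1-3-6-8 — rises to the nucleus.
Coda: /r/ is a rhotic (sonority 6), /ð/ is a fricative (sonority 3), /p/ is a stop (sonority 1).
Coda profile 8-6-3-1 — falls from the nucleus.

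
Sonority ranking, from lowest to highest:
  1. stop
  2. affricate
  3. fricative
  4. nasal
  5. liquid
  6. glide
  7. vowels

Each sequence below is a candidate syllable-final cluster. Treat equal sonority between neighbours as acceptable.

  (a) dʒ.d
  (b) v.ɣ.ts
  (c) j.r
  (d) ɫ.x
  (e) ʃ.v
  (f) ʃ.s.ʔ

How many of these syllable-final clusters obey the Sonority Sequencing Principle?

6

(a) sonority 2-1: well-formed.
(b) sonority 3-3-2: well-formed.
(c) sonority 6-5: well-formed.
(d) sonority 5-3: well-formed.
(e) sonority 3-3: well-formed.
(f) sonority 3-3-1: well-formed.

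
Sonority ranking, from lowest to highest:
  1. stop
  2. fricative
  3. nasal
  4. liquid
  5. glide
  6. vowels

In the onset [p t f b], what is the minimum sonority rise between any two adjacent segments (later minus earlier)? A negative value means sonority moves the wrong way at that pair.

/p/ — stop, sonority 1.
/t/ — stop, sonority 1.
/f/ — fricative, sonority 2.
/b/ — stop, sonority 1.
/p/→/t/: change +0.
/t/→/f/: change +1.
/f/→/b/: change -1.
Minimum = -1.

-1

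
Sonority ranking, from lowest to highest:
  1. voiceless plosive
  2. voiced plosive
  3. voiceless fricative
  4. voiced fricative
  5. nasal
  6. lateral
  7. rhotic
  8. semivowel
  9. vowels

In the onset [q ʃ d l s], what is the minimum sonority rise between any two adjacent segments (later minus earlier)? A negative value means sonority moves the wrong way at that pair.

-3

/q/ is a voiceless plosive (sonority 1).
/ʃ/ is a voiceless fricative (sonority 3).
/d/ is a voiced plosive (sonority 2).
/l/ is a lateral (sonority 6).
/s/ is a voiceless fricative (sonority 3).
/q/→/ʃ/: change +2.
/ʃ/→/d/: change -1.
/d/→/l/: change +4.
/l/→/s/: change -3.
Minimum = -3.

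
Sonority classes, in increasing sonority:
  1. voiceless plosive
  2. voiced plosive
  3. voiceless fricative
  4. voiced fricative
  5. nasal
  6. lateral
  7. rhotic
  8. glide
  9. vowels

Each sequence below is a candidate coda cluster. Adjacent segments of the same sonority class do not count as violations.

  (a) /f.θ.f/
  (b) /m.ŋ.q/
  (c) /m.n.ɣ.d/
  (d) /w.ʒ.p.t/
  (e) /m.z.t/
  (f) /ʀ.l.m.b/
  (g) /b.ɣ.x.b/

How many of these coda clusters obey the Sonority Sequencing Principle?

6

(a) /f.θ.f/: profile 3-3-3 — obeys.
(b) /m.ŋ.q/: profile 5-5-1 — obeys.
(c) /m.n.ɣ.d/: profile 5-5-4-2 — obeys.
(d) /w.ʒ.p.t/: profile 8-4-1-1 — obeys.
(e) /m.z.t/: profile 5-4-1 — obeys.
(f) /ʀ.l.m.b/: profile 7-6-5-2 — obeys.
(g) /b.ɣ.x.b/: profile 2-4-3-2 — violates.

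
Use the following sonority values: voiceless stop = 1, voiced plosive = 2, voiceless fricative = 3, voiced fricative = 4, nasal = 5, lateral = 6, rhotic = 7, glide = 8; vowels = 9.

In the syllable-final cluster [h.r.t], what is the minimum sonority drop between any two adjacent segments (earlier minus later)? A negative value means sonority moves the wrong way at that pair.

-4

/h/: voiceless fricative = 3.
/r/: rhotic = 7.
/t/: voiceless stop = 1.
/h/→/r/: change -4.
/r/→/t/: change +6.
Minimum = -4.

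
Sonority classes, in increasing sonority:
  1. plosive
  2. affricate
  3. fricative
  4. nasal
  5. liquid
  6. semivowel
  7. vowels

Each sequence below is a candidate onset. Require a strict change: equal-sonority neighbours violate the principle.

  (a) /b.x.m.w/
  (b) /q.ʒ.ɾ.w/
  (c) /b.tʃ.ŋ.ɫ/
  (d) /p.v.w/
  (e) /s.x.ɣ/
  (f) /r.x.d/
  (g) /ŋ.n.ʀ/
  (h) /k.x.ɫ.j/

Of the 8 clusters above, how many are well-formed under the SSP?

5

(a) 1-3-4-6 → obeys
(b) 1-3-5-6 → obeys
(c) 1-2-4-5 → obeys
(d) 1-3-6 → obeys
(e) 3-3-3 → violates
(f) 5-3-1 → violates
(g) 4-4-5 → violates
(h) 1-3-5-6 → obeys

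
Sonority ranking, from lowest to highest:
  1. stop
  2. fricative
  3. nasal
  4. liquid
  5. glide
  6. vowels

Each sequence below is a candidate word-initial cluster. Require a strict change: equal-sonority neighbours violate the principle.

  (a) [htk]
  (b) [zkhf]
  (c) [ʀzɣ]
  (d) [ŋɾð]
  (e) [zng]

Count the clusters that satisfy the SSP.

0

(a) sonority 2-1-1: ill-formed.
(b) sonority 2-1-2-2: ill-formed.
(c) sonority 4-2-2: ill-formed.
(d) sonority 3-4-2: ill-formed.
(e) sonority 2-3-1: ill-formed.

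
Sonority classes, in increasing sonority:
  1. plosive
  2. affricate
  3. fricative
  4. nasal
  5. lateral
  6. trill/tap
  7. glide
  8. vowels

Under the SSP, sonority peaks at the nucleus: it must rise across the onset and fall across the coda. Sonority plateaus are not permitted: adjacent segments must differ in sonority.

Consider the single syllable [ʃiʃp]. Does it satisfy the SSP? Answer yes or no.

yes

Onset: /ʃ/ is a fricative (sonority 3); then the nucleus /i/ (sonority 8).
Onset profile 3-8 — rises to the nucleus.
Coda: /ʃ/ is a fricative (sonority 3), /p/ is a plosive (sonority 1).
Coda profile 8-3-1 — falls from the nucleus.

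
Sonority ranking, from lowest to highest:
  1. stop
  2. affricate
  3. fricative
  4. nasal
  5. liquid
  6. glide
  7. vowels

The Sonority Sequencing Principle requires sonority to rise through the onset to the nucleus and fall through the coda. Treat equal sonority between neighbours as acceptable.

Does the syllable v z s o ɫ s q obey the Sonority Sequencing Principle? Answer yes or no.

Onset: /v/ is a fricative (sonority 3), /z/ is a fricative (sonority 3), /s/ is a fricative (sonority 3); then the nucleus /o/ (sonority 7).
Onset profile 3-3-3-7 — rises to the nucleus.
Coda: /ɫ/ is a liquid (sonority 5), /s/ is a fricative (sonority 3), /q/ is a stop (sonority 1).
Coda profile 7-5-3-1 — falls from the nucleus.

yes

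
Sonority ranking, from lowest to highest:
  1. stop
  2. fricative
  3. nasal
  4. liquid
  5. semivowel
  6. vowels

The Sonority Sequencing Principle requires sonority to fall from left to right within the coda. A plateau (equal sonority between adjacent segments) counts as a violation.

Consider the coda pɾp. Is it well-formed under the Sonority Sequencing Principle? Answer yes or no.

/p/ — stop, sonority 1.
/ɾ/ — liquid, sonority 4.
/p/ — stop, sonority 1.
The profile is 1-4-1. Between /p/ (1) and /ɾ/ (4) sonority does not fall, so the cluster violates the SSP.

no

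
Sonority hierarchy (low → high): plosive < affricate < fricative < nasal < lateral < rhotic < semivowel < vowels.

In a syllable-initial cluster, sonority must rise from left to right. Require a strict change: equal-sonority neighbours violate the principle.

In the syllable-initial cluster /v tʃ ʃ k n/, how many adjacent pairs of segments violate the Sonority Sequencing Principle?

/v/ is a fricative (sonority 3).
/tʃ/ is an affricate (sonority 2).
/ʃ/ is a fricative (sonority 3).
/k/ is a plosive (sonority 1).
/n/ is a nasal (sonority 4).
/v/→/tʃ/: 3→2 (does not rise) — violation.
/tʃ/→/ʃ/: 2→3 (rises) — ok.
/ʃ/→/k/: 3→1 (does not rise) — violation.
/k/→/n/: 1→4 (rises) — ok.

2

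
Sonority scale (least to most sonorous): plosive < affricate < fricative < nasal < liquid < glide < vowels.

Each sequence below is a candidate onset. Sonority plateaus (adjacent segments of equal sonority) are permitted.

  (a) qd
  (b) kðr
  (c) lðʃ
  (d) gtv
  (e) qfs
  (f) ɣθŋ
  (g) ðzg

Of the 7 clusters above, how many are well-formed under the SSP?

(a) qd: profile 1-1 — obeys.
(b) kðr: profile 1-3-5 — obeys.
(c) lðʃ: profile 5-3-3 — violates.
(d) gtv: profile 1-1-3 — obeys.
(e) qfs: profile 1-3-3 — obeys.
(f) ɣθŋ: profile 3-3-4 — obeys.
(g) ðzg: profile 3-3-1 — violates.

5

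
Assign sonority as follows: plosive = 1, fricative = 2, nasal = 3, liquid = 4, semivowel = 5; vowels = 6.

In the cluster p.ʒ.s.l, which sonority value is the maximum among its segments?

/p/ — plosive, sonority 1.
/ʒ/ — fricative, sonority 2.
/s/ — fricative, sonority 2.
/l/ — liquid, sonority 4.
The maximum is 4.

4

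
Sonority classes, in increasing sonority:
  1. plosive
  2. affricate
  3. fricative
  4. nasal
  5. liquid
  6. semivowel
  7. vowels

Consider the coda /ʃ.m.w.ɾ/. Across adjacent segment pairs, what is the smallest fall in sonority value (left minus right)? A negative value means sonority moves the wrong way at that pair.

-2

/ʃ/: fricative = 3.
/m/: nasal = 4.
/w/: semivowel = 6.
/ɾ/: liquid = 5.
/ʃ/→/m/: change -1.
/m/→/w/: change -2.
/w/→/ɾ/: change +1.
Minimum = -2.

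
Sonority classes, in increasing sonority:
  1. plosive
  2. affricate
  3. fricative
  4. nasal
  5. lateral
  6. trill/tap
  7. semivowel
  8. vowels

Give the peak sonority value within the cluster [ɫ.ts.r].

/ɫ/ — lateral, sonority 5.
/ts/ — affricate, sonority 2.
/r/ — trill/tap, sonority 6.
The maximum is 6.

6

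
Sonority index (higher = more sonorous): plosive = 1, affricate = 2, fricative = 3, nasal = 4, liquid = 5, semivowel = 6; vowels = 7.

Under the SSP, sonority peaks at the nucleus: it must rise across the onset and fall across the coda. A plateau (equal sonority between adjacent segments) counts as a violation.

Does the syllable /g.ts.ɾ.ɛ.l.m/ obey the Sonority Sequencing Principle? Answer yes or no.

Onset: /g/ is a plosive (sonority 1), /ts/ is an affricate (sonority 2), /ɾ/ is a liquid (sonority 5); then the nucleus /ɛ/ (sonority 7).
Onset profile 1-2-5-7 — rises to the nucleus.
Coda: /l/ is a liquid (sonority 5), /m/ is a nasal (sonority 4).
Coda profile 7-5-4 — falls from the nucleus.

yes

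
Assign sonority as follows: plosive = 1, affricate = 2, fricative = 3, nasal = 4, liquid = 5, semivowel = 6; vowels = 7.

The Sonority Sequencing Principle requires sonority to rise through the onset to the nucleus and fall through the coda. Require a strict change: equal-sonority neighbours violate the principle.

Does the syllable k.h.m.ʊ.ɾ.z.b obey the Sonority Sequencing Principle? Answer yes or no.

Onset: /k/ is a plosive (sonority 1), /h/ is a fricative (sonority 3), /m/ is a nasal (sonority 4); then the nucleus /ʊ/ (sonority 7).
Onset profile 1-3-4-7 — rises to the nucleus.
Coda: /ɾ/ is a liquid (sonority 5), /z/ is a fricative (sonority 3), /b/ is a plosive (sonority 1).
Coda profile 7-5-3-1 — falls from the nucleus.

yes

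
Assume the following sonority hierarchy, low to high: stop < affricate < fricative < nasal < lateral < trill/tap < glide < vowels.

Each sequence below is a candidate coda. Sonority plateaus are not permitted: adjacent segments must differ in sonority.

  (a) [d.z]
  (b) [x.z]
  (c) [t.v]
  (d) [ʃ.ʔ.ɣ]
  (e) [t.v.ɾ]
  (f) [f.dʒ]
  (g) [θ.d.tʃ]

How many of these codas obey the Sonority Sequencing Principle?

1

(a) 1-3 → violates
(b) 3-3 → violates
(c) 1-3 → violates
(d) 3-1-3 → violates
(e) 1-3-6 → violates
(f) 3-2 → obeys
(g) 3-1-2 → violates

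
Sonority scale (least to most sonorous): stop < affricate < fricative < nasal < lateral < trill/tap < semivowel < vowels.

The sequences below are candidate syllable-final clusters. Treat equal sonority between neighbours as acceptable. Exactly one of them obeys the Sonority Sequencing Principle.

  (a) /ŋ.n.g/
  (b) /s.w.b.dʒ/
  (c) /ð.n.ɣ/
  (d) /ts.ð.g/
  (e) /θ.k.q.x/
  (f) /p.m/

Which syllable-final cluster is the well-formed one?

(a) /ŋ.n.g/: profile 4-4-1 — obeys.
(b) /s.w.b.dʒ/: profile 3-7-1-2 — violates.
(c) /ð.n.ɣ/: profile 3-4-3 — violates.
(d) /ts.ð.g/: profile 2-3-1 — violates.
(e) /θ.k.q.x/: profile 3-1-1-3 — violates.
(f) /p.m/: profile 1-4 — violates.

a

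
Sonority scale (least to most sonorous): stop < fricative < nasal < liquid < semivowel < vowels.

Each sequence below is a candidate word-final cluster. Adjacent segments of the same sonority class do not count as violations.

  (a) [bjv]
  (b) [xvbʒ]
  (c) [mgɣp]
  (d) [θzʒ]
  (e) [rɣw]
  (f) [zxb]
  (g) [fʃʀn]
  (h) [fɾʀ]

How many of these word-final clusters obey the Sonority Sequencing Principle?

2

(a) sonority 1-5-2: ill-formed.
(b) sonority 2-2-1-2: ill-formed.
(c) sonority 3-1-2-1: ill-formed.
(d) sonority 2-2-2: well-formed.
(e) sonority 4-2-5: ill-formed.
(f) sonority 2-2-1: well-formed.
(g) sonority 2-2-4-3: ill-formed.
(h) sonority 2-4-4: ill-formed.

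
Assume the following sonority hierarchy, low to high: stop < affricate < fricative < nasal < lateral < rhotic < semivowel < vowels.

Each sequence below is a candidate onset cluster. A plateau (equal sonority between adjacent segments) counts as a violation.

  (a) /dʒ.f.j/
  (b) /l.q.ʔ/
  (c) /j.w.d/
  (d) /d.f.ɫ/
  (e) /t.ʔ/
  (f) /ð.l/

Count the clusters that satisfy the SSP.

3

(a) sonority 2-3-7: well-formed.
(b) sonority 5-1-1: ill-formed.
(c) sonority 7-7-1: ill-formed.
(d) sonority 1-3-5: well-formed.
(e) sonority 1-1: ill-formed.
(f) sonority 3-5: well-formed.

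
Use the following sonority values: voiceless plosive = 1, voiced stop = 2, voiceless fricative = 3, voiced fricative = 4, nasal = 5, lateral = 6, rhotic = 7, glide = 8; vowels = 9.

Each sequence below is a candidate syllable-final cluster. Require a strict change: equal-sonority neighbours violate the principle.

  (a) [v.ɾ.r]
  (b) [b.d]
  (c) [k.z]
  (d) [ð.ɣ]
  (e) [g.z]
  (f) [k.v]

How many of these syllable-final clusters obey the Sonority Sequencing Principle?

(a) sonority 4-7-7: ill-formed.
(b) sonority 2-2: ill-formed.
(c) sonority 1-4: ill-formed.
(d) sonority 4-4: ill-formed.
(e) sonority 2-4: ill-formed.
(f) sonority 1-4: ill-formed.

0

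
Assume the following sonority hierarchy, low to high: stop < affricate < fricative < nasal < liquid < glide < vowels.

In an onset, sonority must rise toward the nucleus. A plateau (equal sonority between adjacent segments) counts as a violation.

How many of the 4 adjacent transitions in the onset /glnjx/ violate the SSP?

2

/g/: stop = 1.
/l/: liquid = 5.
/n/: nasal = 4.
/j/: glide = 6.
/x/: fricative = 3.
/g/→/l/: 1→5 (rises) — ok.
/l/→/n/: 5→4 (does not rise) — violation.
/n/→/j/: 4→6 (rises) — ok.
/j/→/x/: 6→3 (does not rise) — violation.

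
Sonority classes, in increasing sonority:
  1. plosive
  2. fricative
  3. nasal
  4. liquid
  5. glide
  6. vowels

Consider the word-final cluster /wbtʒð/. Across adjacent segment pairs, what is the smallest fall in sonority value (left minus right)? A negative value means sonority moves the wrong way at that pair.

-1

/w/: glide = 5.
/b/: plosive = 1.
/t/: plosive = 1.
/ʒ/: fricative = 2.
/ð/: fricative = 2.
/w/→/b/: change +4.
/b/→/t/: change +0.
/t/→/ʒ/: change -1.
/ʒ/→/ð/: change +0.
Minimum = -1.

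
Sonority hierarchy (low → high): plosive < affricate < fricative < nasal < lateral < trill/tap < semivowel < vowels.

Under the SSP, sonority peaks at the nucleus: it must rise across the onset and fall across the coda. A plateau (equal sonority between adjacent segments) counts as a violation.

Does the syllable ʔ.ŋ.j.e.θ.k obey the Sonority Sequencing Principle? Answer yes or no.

yes

Onset: /ʔ/ is a plosive (sonority 1), /ŋ/ is a nasal (sonority 4), /j/ is a semivowel (sonority 7); then the nucleus /e/ (sonority 8).
Onset profile 1-4-7-8 — rises to the nucleus.
Coda: /θ/ is a fricative (sonority 3), /k/ is a plosive (sonority 1).
Coda profile 8-3-1 — falls from the nucleus.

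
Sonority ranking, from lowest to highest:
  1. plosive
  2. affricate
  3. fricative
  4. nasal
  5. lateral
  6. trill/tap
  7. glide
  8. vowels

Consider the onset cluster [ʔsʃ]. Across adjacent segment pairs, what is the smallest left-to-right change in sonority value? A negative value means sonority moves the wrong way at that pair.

0

/ʔ/ is a plosive (sonority 1).
/s/ is a fricative (sonority 3).
/ʃ/ is a fricative (sonority 3).
/ʔ/→/s/: change +2.
/s/→/ʃ/: change +0.
Minimum = 0.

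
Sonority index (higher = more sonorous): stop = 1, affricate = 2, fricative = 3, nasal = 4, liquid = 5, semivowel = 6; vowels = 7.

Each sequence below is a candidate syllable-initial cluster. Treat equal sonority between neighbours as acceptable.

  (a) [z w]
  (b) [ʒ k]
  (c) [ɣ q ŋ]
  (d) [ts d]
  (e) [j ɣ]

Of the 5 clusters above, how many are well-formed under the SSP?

1

(a) sonority 3-6: well-formed.
(b) sonority 3-1: ill-formed.
(c) sonority 3-1-4: ill-formed.
(d) sonority 2-1: ill-formed.
(e) sonority 6-3: ill-formed.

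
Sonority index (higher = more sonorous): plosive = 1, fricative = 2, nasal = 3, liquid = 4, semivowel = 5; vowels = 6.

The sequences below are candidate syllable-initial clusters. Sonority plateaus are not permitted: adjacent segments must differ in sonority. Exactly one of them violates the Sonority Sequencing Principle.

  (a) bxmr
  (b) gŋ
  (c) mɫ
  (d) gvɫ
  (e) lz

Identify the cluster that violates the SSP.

e

(a) bxmr: profile 1-2-3-4 — obeys.
(b) gŋ: profile 1-3 — obeys.
(c) mɫ: profile 3-4 — obeys.
(d) gvɫ: profile 1-2-4 — obeys.
(e) lz: profile 4-2 — violates.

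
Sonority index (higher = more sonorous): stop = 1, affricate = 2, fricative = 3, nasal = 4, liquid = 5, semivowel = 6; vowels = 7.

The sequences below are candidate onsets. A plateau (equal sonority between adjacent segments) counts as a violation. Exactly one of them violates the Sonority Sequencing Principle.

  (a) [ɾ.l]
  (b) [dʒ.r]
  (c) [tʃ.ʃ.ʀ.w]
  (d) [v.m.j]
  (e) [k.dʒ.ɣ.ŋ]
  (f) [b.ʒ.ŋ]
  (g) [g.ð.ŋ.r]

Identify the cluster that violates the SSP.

(a) sonority 5-5: ill-formed.
(b) sonority 2-5: well-formed.
(c) sonority 2-3-5-6: well-formed.
(d) sonority 3-4-6: well-formed.
(e) sonority 1-2-3-4: well-formed.
(f) sonority 1-3-4: well-formed.
(g) sonority 1-3-4-5: well-formed.

a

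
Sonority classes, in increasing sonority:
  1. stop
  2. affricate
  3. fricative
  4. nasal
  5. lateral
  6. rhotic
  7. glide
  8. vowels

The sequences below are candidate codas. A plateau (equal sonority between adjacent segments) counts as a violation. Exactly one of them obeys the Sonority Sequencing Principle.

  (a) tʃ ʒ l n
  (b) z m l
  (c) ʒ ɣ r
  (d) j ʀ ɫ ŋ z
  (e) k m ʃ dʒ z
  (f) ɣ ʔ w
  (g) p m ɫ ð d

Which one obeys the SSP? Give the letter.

d

(a) tʃ ʒ l n: profile 2-3-5-4 — violates.
(b) z m l: profile 3-4-5 — violates.
(c) ʒ ɣ r: profile 3-3-6 — violates.
(d) j ʀ ɫ ŋ z: profile 7-6-5-4-3 — obeys.
(e) k m ʃ dʒ z: profile 1-4-3-2-3 — violates.
(f) ɣ ʔ w: profile 3-1-7 — violates.
(g) p m ɫ ð d: profile 1-4-5-3-1 — violates.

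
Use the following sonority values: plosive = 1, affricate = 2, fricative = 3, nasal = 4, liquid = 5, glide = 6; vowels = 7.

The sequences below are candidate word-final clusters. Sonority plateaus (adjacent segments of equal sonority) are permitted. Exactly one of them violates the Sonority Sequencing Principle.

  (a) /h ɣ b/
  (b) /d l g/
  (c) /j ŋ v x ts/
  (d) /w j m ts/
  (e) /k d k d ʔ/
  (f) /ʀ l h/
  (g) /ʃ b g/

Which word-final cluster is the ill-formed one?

(a) 3-3-1 → obeys
(b) 1-5-1 → violates
(c) 6-4-3-3-2 → obeys
(d) 6-6-4-2 → obeys
(e) 1-1-1-1-1 → obeys
(f) 5-5-3 → obeys
(g) 3-1-1 → obeys

b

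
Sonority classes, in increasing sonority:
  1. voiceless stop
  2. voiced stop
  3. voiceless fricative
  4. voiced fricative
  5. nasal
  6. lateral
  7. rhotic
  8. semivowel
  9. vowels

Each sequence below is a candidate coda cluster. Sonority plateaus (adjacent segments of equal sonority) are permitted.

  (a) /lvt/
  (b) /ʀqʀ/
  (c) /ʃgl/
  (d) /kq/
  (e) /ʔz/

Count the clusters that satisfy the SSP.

(a) /lvt/: profile 6-4-1 — obeys.
(b) /ʀqʀ/: profile 7-1-7 — violates.
(c) /ʃgl/: profile 3-2-6 — violates.
(d) /kq/: profile 1-1 — obeys.
(e) /ʔz/: profile 1-4 — violates.

2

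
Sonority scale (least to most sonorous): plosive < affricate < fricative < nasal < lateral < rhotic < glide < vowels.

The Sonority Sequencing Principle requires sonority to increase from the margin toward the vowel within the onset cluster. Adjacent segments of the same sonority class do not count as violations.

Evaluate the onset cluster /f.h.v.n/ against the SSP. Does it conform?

/f/ — fricative, sonority 3.
/h/ — fricative, sonority 3.
/v/ — fricative, sonority 3.
/n/ — nasal, sonority 4.
The profile 3-3-3-4 is non-decreasing (plateaus allowed), so the onset cluster satisfies the SSP.

yes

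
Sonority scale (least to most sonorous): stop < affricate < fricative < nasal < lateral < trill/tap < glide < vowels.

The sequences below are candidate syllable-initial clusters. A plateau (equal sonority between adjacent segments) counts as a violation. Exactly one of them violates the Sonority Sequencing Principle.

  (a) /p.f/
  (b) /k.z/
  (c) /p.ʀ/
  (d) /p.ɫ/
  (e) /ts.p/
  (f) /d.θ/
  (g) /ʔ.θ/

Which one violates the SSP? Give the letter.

e

(a) 1-3 → obeys
(b) 1-3 → obeys
(c) 1-6 → obeys
(d) 1-5 → obeys
(e) 2-1 → violates
(f) 1-3 → obeys
(g) 1-3 → obeys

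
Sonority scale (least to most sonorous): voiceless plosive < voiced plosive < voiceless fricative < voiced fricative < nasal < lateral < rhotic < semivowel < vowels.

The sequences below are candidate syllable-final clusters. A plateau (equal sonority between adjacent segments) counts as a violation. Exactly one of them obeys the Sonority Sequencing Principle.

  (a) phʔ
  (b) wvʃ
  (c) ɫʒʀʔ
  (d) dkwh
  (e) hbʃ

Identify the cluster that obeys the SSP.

b

(a) 1-3-1 → violates
(b) 8-4-3 → obeys
(c) 6-4-7-1 → violates
(d) 2-1-8-3 → violates
(e) 3-2-3 → violates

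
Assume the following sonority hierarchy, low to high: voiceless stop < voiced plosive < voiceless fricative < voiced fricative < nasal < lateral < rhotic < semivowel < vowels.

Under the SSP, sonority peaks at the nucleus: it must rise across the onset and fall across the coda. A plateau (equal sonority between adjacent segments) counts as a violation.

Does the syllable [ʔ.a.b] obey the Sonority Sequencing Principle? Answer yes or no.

Onset: /ʔ/ is a voiceless stop (sonority 1); then the nucleus /a/ (sonority 9).
Onset profile 1-9 — rises to the nucleus.
Coda: /b/ is a voiced plosive (sonority 2).
Coda profile 9-2 — falls from the nucleus.

yes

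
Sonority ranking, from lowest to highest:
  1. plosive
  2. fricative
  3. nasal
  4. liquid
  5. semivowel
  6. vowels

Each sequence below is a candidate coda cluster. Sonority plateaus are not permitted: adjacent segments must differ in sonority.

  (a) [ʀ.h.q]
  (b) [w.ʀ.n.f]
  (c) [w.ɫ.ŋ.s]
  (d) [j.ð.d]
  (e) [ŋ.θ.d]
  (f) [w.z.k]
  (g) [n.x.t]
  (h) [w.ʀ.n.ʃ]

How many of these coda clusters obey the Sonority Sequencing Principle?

(a) [ʀ.h.q]: profile 4-2-1 — obeys.
(b) [w.ʀ.n.f]: profile 5-4-3-2 — obeys.
(c) [w.ɫ.ŋ.s]: profile 5-4-3-2 — obeys.
(d) [j.ð.d]: profile 5-2-1 — obeys.
(e) [ŋ.θ.d]: profile 3-2-1 — obeys.
(f) [w.z.k]: profile 5-2-1 — obeys.
(g) [n.x.t]: profile 3-2-1 — obeys.
(h) [w.ʀ.n.ʃ]: profile 5-4-3-2 — obeys.

8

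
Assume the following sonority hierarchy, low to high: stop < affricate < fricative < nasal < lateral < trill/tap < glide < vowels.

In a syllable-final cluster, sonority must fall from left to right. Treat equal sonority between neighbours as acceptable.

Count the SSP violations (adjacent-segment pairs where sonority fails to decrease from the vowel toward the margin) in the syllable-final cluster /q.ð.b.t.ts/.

/q/ — stop, sonority 1.
/ð/ — fricative, sonority 3.
/b/ — stop, sonority 1.
/t/ — stop, sonority 1.
/ts/ — affricate, sonority 2.
/q/→/ð/: 1→3 (does not fall) — violation.
/ð/→/b/: 3→1 (falls) — ok.
/b/→/t/: 1→1 (plateau, allowed) — ok.
/t/→/ts/: 1→2 (does not fall) — violation.

2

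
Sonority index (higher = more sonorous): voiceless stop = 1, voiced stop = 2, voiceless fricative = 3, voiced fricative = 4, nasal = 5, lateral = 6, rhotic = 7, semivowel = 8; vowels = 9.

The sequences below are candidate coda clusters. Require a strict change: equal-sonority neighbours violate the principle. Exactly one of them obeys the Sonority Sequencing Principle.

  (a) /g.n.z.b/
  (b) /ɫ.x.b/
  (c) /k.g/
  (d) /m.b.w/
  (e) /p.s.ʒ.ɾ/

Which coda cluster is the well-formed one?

(a) /g.n.z.b/: profile 2-5-4-2 — violates.
(b) /ɫ.x.b/: profile 6-3-2 — obeys.
(c) /k.g/: profile 1-2 — violates.
(d) /m.b.w/: profile 5-2-8 — violates.
(e) /p.s.ʒ.ɾ/: profile 1-3-4-7 — violates.

b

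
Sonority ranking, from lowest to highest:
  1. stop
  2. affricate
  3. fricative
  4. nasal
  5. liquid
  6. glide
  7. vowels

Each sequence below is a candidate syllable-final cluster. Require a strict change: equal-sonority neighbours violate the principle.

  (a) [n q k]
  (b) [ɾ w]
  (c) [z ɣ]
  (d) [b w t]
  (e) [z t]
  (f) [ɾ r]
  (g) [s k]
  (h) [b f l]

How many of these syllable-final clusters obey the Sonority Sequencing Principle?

(a) [n q k]: profile 4-1-1 — violates.
(b) [ɾ w]: profile 5-6 — violates.
(c) [z ɣ]: profile 3-3 — violates.
(d) [b w t]: profile 1-6-1 — violates.
(e) [z t]: profile 3-1 — obeys.
(f) [ɾ r]: profile 5-5 — violates.
(g) [s k]: profile 3-1 — obeys.
(h) [b f l]: profile 1-3-5 — violates.

2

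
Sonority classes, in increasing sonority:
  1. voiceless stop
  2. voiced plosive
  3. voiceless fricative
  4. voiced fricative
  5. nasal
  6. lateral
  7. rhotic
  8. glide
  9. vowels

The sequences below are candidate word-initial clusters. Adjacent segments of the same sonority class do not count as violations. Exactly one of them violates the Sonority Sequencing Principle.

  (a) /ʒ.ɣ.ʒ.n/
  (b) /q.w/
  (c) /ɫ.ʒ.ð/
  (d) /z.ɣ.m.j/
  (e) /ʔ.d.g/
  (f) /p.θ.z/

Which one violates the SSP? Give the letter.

c

(a) 4-4-4-5 → obeys
(b) 1-8 → obeys
(c) 6-4-4 → violates
(d) 4-4-5-8 → obeys
(e) 1-2-2 → obeys
(f) 1-3-4 → obeys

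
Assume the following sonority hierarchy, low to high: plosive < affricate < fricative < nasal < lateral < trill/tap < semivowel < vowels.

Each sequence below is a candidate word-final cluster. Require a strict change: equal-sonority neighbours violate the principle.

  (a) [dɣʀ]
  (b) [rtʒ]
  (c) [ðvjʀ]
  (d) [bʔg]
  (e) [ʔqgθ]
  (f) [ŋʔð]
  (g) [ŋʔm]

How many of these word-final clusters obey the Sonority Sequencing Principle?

0

(a) sonority 1-3-6: ill-formed.
(b) sonority 6-1-3: ill-formed.
(c) sonority 3-3-7-6: ill-formed.
(d) sonority 1-1-1: ill-formed.
(e) sonority 1-1-1-3: ill-formed.
(f) sonority 4-1-3: ill-formed.
(g) sonority 4-1-4: ill-formed.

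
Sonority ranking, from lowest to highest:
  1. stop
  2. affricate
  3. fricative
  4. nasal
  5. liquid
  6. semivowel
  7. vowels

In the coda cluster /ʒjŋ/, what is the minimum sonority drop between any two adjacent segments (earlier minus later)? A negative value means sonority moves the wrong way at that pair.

/ʒ/: fricative = 3.
/j/: semivowel = 6.
/ŋ/: nasal = 4.
/ʒ/→/j/: change -3.
/j/→/ŋ/: change +2.
Minimum = -3.

-3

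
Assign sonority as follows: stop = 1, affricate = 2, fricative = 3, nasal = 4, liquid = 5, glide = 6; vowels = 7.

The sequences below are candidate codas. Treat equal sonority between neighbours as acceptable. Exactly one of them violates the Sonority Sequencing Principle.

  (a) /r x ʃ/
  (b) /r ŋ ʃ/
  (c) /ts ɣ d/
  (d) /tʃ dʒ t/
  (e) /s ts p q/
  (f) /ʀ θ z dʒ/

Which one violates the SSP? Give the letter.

(a) /r x ʃ/: profile 5-3-3 — obeys.
(b) /r ŋ ʃ/: profile 5-4-3 — obeys.
(c) /ts ɣ d/: profile 2-3-1 — violates.
(d) /tʃ dʒ t/: profile 2-2-1 — obeys.
(e) /s ts p q/: profile 3-2-1-1 — obeys.
(f) /ʀ θ z dʒ/: profile 5-3-3-2 — obeys.

c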